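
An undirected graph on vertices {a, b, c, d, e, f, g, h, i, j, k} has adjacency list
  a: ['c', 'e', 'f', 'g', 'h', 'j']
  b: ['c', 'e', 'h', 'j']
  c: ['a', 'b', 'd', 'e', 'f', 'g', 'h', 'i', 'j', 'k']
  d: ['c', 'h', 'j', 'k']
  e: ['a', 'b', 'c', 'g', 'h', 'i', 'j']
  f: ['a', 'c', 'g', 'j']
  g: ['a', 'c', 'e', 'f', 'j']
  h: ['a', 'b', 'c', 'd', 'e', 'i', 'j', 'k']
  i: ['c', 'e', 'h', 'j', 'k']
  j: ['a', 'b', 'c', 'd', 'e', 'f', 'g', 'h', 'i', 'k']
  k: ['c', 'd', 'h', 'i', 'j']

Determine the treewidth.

4

A width-4 tree decomposition is:
Bags: B1 = {c, e, h, i, j}  B2 = {a, c, e, h, j}  B3 = {b, c, e, h, j}  B4 = {c, h, i, j, k}  B5 = {c, d, h, j, k}  B6 = {a, c, e, g, j}  B7 = {a, c, f, g, j}
Tree: B1–B2, B2–B3, B1–B4, B4–B5, B2–B6, B6–B7
The largest bag has 5 vertices, giving width 4; this decomposition certifies tw(G) ≤ 4. Conversely, {a, c, e, g, j} is a clique of size 5, and the vertices of any clique must share a bag in every tree decomposition; so some bag has ≥ 5 vertices and tw(G) ≥ 4. Hence tw(G) = 4 exactly.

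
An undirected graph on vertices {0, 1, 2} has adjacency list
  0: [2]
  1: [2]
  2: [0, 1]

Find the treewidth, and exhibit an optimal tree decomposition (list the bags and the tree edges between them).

Treewidth 1.
One optimal decomposition is:
Bags: B1 = {0, 2}  B2 = {1, 2}
Tree: B1–B2

Every bag has size at most 2, so the width is 2 − 1 = 1 and tw(G) ≤ 1. Any graph with an edge has treewidth ≥ 1, and G has the edge 0–2. The upper and lower bounds meet at 1, so that is the treewidth.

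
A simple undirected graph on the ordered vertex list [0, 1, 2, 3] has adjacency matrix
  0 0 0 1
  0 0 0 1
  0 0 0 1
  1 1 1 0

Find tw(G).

1

A width-1 tree decomposition is:
Bags: B1 = {1, 3}  B2 = {2, 3}  B3 = {0, 3}
Tree: B1–B2, B1–B3
Each bag holds 2 vertices, so the decomposition has width 1, which upper-bounds the treewidth. G has an edge, so its treewidth is at least 1. The upper and lower bounds meet at 1, so that is the treewidth.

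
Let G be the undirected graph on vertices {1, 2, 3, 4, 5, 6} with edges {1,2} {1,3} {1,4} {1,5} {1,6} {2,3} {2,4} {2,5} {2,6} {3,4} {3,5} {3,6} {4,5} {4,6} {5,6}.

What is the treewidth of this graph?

A width-5 tree decomposition is:
Bags: B1 = {1, 2, 3, 4, 5, 6}
Tree: (single bag)
With just one bag of size 6, the width is 6 − 1 = 5, so tw(G) ≤ 5. For the lower bound, the 6 vertices {1, 2, 3, 4, 5, 6} are pairwise adjacent, and any tree decomposition puts a clique entirely inside one bag — forcing width ≥ 5. Therefore the treewidth is 5.

5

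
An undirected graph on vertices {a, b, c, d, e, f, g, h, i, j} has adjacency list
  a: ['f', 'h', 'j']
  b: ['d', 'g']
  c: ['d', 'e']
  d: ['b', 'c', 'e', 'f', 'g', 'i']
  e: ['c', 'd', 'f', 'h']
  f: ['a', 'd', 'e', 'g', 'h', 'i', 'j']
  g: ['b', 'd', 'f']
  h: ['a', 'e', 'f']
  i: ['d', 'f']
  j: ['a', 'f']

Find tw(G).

2

A width-2 tree decomposition is:
Bags: B1 = {d, f, g}  B2 = {d, e, f}  B3 = {e, f, h}  B4 = {a, f, h}  B5 = {b, d, g}  B6 = {d, f, i}  B7 = {a, f, j}  B8 = {c, d, e}
Tree: B1–B2, B2–B3, B3–B4, B1–B5, B2–B6, B4–B7, B2–B8
Every bag has size at most 3, so the width is 3 − 1 = 2 and tw(G) ≤ 2. For the lower bound, the 3 vertices {c, d, e} are pairwise adjacent, and any tree decomposition puts a clique entirely inside one bag — forcing width ≥ 2. Therefore the treewidth is 2.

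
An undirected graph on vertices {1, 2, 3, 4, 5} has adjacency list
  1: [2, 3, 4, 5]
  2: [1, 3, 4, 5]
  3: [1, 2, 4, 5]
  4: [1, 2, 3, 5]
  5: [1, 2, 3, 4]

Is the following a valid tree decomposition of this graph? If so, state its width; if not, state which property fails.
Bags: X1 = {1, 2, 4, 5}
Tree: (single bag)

A tree decomposition must satisfy three properties: every vertex lies in some bag; for every edge, both endpoints lie together in some bag; and for every vertex, the bags containing it form a connected subtree. Here vertex 3 appears in no bag, so the decomposition is invalid.

No — vertex 3 appears in no bag.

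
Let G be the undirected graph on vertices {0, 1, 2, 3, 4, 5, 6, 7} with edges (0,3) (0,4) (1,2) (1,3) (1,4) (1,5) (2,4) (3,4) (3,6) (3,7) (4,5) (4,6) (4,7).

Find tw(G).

A width-2 tree decomposition is:
Bags: B1 = {3, 4, 6}  B2 = {1, 3, 4}  B3 = {3, 4, 7}  B4 = {0, 3, 4}  B5 = {1, 2, 4}  B6 = {1, 4, 5}
Tree: B1–B2, B1–B3, B2–B4, B2–B5, B2–B6
Each bag holds 3 vertices, so the decomposition has width 2, which upper-bounds the treewidth. On the other hand G contains the 3-clique {1, 2, 4}. A clique must lie in a single bag of any decomposition, so no decomposition can have width below 2. Combining the bounds, tw(G) = 2.

2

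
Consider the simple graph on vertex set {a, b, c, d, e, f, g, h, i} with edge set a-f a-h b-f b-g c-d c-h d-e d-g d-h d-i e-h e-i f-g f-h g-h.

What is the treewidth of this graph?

A width-2 tree decomposition is:
Bags: B1 = {d, e, h}  B2 = {c, d, h}  B3 = {d, e, i}  B4 = {d, g, h}  B5 = {f, g, h}  B6 = {a, f, h}  B7 = {b, f, g}
Tree: B1–B2, B1–B3, B2–B4, B4–B5, B5–B6, B5–B7
Every bag has size at most 3, so the width is 3 − 1 = 2 and tw(G) ≤ 2. For the lower bound, the 3 vertices {d, g, h} are pairwise adjacent, and any tree decomposition puts a clique entirely inside one bag — forcing width ≥ 2. Combining the bounds, tw(G) = 2.

2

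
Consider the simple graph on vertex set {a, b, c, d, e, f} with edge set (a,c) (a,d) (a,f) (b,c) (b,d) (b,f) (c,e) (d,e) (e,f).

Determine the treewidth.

A width-3 tree decomposition is:
Bags: B1 = {a, c, d, f}  B2 = {c, d, e, f}  B3 = {b, c, d, f}
Tree: B1–B2, B2–B3
The largest bag has 4 vertices, giving width 3; this decomposition certifies tw(G) ≤ 3. For the lower bound: the 4 vertex sets {a,c}, {e,f}, {d}, {b} are disjoint, each induces a connected subgraph, and every pair is joined by at least one edge of G. Contracting each set to a single vertex therefore yields K_{4} as a minor, and since treewidth is minor-monotone, tw(G) ≥ tw(K_{4}) = 3. Therefore the treewidth is 3.

3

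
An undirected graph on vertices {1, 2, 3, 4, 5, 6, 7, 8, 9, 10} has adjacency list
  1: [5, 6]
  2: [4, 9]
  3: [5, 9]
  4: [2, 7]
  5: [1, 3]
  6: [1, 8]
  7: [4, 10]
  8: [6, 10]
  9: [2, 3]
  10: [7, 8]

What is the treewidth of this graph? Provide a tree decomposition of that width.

Treewidth 2.
Bags: B1 = {6, 8, 10}  B2 = {6, 7, 10}  B3 = {4, 6, 7}  B4 = {2, 4, 6}  B5 = {2, 6, 9}  B6 = {3, 6, 9}  B7 = {3, 5, 6}  B8 = {1, 5, 6}
Tree: B1–B2, B2–B3, B3–B4, B4–B5, B5–B6, B6–B7, B7–B8

The largest bag has 3 vertices, giving width 2; this decomposition certifies tw(G) ≤ 2. Since 6–8–10–7–4–2–9–3–5–1–6 is a cycle in G, G is not acyclic. Forests are exactly the graphs of treewidth ≤ 1, so tw(G) ≥ 2. The upper and lower bounds meet at 2, so that is the treewidth.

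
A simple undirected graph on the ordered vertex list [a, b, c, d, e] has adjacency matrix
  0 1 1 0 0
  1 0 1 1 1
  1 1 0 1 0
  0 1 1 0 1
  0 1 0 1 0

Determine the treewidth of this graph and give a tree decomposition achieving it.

Every bag has size at most 3, so the width is 3 − 1 = 2 and tw(G) ≤ 2. For the lower bound, the 3 vertices {b, d, e} are pairwise adjacent, and any tree decomposition puts a clique entirely inside one bag — forcing width ≥ 2. The upper and lower bounds meet at 2, so that is the treewidth.

Treewidth 2.
Bags: B1 = {b, c, d}  B2 = {a, b, c}  B3 = {b, d, e}
Tree: B1–B2, B1–B3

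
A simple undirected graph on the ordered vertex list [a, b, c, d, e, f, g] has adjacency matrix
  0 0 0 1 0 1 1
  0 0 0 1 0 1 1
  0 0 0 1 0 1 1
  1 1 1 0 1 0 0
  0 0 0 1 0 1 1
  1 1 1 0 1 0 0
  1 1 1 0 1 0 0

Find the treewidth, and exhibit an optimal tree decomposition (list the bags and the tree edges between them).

Treewidth 3.
One such decomposition:
Bags: B1 = {b, d, f, g}  B2 = {c, d, f, g}  B3 = {d, e, f, g}  B4 = {a, d, f, g}
Tree: B1–B2, B2–B3, B3–B4

The largest bag has 4 vertices, giving width 3; this decomposition certifies tw(G) ≤ 3. For the lower bound: the 4 vertex sets {b,f}, {c,d}, {g}, {e} are disjoint, each induces a connected subgraph, and every pair is joined by at least one edge of G. Contracting each set to a single vertex therefore yields K_{4} as a minor, and since treewidth is minor-monotone, tw(G) ≥ tw(K_{4}) = 3. Therefore the treewidth is 3.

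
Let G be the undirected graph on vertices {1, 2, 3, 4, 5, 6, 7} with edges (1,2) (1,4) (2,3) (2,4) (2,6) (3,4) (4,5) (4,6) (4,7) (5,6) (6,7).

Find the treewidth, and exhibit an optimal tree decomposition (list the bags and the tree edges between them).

The largest bag has 3 vertices, giving width 2; this decomposition certifies tw(G) ≤ 2. Conversely, {1, 2, 4} is a clique of size 3, and the vertices of any clique must share a bag in every tree decomposition; so some bag has ≥ 3 vertices and tw(G) ≥ 2. Hence tw(G) = 2 exactly.

Treewidth 2.
Bags: B1 = {4, 6, 7}  B2 = {2, 4, 6}  B3 = {2, 3, 4}  B4 = {1, 2, 4}  B5 = {4, 5, 6}
Tree: B1–B2, B2–B3, B2–B4, B1–B5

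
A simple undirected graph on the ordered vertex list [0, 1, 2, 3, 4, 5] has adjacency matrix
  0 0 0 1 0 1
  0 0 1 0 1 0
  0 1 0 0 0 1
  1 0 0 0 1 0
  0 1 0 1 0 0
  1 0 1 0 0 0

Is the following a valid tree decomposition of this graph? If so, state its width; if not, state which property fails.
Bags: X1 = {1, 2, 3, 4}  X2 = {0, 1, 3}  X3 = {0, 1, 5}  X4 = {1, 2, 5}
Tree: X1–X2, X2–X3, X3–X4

No — bags containing vertex 2 are not connected in the tree.

A tree decomposition must satisfy three properties: every vertex lies in some bag; for every edge, both endpoints lie together in some bag; and for every vertex, the bags containing it form a connected subtree. Here bags containing vertex 2 are not connected in the tree, so the decomposition is invalid.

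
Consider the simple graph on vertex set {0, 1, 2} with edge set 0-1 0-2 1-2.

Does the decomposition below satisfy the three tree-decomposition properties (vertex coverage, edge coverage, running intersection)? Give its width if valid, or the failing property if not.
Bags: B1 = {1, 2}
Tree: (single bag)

No — vertex 0 appears in no bag.

A tree decomposition must satisfy three properties: every vertex lies in some bag; for every edge, both endpoints lie together in some bag; and for every vertex, the bags containing it form a connected subtree. Here vertex 0 appears in no bag, so the decomposition is invalid.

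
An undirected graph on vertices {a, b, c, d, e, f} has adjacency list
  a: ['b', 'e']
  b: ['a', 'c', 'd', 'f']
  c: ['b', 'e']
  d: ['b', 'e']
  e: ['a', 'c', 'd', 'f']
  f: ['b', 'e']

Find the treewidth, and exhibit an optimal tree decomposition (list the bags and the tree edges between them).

Every bag has size at most 3, so the width is 3 − 1 = 2 and tw(G) ≤ 2. Since e–f–b–d–e is a cycle in G, G is not acyclic. Forests are exactly the graphs of treewidth ≤ 1, so tw(G) ≥ 2. Therefore the treewidth is 2.

Treewidth 2.
One optimal decomposition is:
Bags: B1 = {b, e, f}  B2 = {b, d, e}  B3 = {a, b, e}  B4 = {b, c, e}
Tree: B1–B2, B2–B3, B3–B4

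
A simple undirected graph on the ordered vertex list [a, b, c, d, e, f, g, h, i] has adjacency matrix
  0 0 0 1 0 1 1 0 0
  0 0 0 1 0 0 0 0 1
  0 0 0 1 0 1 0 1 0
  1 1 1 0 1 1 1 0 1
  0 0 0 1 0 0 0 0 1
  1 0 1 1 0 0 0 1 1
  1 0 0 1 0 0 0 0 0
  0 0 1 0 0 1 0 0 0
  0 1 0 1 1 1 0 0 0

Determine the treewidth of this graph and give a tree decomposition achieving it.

Every bag has size at most 3, so the width is 3 − 1 = 2 and tw(G) ≤ 2. For the lower bound, the 3 vertices {a, d, g} are pairwise adjacent, and any tree decomposition puts a clique entirely inside one bag — forcing width ≥ 2. The upper and lower bounds meet at 2, so that is the treewidth.

Treewidth 2.
One such decomposition:
Bags: B1 = {d, f, i}  B2 = {a, d, f}  B3 = {b, d, i}  B4 = {a, d, g}  B5 = {c, d, f}  B6 = {d, e, i}  B7 = {c, f, h}
Tree: B1–B2, B1–B3, B2–B4, B1–B5, B3–B6, B5–B7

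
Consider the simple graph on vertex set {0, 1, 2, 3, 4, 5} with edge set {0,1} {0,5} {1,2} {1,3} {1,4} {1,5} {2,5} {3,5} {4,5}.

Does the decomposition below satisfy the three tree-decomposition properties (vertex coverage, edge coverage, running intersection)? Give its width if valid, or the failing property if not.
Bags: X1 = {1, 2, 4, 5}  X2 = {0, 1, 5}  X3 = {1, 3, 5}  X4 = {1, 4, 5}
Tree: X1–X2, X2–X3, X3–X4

No — bags containing vertex 4 are not connected in the tree.

A tree decomposition must satisfy three properties: every vertex lies in some bag; for every edge, both endpoints lie together in some bag; and for every vertex, the bags containing it form a connected subtree. Here bags containing vertex 4 are not connected in the tree, so the decomposition is invalid.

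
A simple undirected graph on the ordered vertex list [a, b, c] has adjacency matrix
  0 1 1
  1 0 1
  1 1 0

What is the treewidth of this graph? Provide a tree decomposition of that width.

With just one bag of size 3, the width is 3 − 1 = 2, so tw(G) ≤ 2. On the other hand G contains the 3-clique {a, b, c}. A clique must lie in a single bag of any decomposition, so no decomposition can have width below 2. Therefore the treewidth is 2.

Treewidth 2.
Bags: B1 = {a, b, c}
Tree: (single bag)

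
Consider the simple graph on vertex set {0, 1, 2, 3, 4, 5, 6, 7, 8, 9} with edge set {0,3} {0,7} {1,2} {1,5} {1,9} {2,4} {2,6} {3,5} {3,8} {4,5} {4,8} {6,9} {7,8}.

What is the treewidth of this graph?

A width-2 tree decomposition is:
Bags: B1 = {0, 7, 8}  B2 = {0, 3, 8}  B3 = {3, 4, 8}  B4 = {3, 4, 5}  B5 = {2, 4, 5}  B6 = {1, 2, 5}  B7 = {1, 2, 6}  B8 = {1, 6, 9}
Tree: B1–B2, B2–B3, B3–B4, B4–B5, B5–B6, B6–B7, B7–B8
The largest bag has 3 vertices, giving width 2; this decomposition certifies tw(G) ≤ 2. The edges 7–0–3–8–7 form a cycle, so G is not a tree and its treewidth is at least 2. Combining the bounds, tw(G) = 2.

2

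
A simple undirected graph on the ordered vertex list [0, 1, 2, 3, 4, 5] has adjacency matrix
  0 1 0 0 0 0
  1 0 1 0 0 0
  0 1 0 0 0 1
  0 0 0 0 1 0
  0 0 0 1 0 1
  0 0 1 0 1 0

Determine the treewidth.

A width-1 tree decomposition is:
Bags: B1 = {0, 1}  B2 = {1, 2}  B3 = {2, 5}  B4 = {4, 5}  B5 = {3, 4}
Tree: B1–B2, B2–B3, B3–B4, B4–B5
The largest bag has 2 vertices, giving width 1; this decomposition certifies tw(G) ≤ 1. G has an edge, so its treewidth is at least 1. Hence tw(G) = 1 exactly.

1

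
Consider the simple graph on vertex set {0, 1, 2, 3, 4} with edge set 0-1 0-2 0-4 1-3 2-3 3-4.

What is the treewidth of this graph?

2

A width-2 tree decomposition is:
Bags: B1 = {0, 3, 4}  B2 = {0, 1, 3}  B3 = {0, 2, 3}
Tree: B1–B2, B2–B3
Every bag has size at most 3, so the width is 3 − 1 = 2 and tw(G) ≤ 2. Since 4–3–1–0–4 is a cycle in G, G is not acyclic. Forests are exactly the graphs of treewidth ≤ 1, so tw(G) ≥ 2. The upper and lower bounds meet at 2, so that is the treewidth.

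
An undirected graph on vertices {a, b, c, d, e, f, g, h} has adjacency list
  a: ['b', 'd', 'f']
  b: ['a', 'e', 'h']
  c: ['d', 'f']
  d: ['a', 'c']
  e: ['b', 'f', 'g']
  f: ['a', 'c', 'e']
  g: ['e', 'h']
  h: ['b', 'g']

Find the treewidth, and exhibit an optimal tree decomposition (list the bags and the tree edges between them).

Treewidth 2.
One such decomposition:
Bags: B1 = {c, d, f}  B2 = {a, d, f}  B3 = {a, e, f}  B4 = {a, b, e}  B5 = {b, e, g}  B6 = {b, g, h}
Tree: B1–B2, B2–B3, B3–B4, B4–B5, B5–B6

The largest bag has 3 vertices, giving width 2; this decomposition certifies tw(G) ≤ 2. Since c–d–a–f–c is a cycle in G, G is not acyclic. Forests are exactly the graphs of treewidth ≤ 1, so tw(G) ≥ 2. Combining the bounds, tw(G) = 2.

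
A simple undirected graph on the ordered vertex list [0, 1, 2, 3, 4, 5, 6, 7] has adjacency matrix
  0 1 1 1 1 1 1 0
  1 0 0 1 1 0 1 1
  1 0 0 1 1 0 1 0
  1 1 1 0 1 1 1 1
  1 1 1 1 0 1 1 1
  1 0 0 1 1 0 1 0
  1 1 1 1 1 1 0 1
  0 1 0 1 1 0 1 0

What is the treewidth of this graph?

A width-4 tree decomposition is:
Bags: B1 = {0, 3, 4, 5, 6}  B2 = {0, 2, 3, 4, 6}  B3 = {0, 1, 3, 4, 6}  B4 = {1, 3, 4, 6, 7}
Tree: B1–B2, B1–B3, B3–B4
Every bag has size at most 5, so the width is 5 − 1 = 4 and tw(G) ≤ 4. For the lower bound, the 5 vertices {0, 1, 3, 4, 6} are pairwise adjacent, and any tree decomposition puts a clique entirely inside one bag — forcing width ≥ 4. Therefore the treewidth is 4.

4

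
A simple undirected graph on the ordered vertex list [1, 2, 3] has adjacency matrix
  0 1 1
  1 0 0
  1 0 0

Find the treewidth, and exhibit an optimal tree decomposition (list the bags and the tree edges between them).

Treewidth 1.
One optimal decomposition is:
Bags: B1 = {1, 2}  B2 = {1, 3}
Tree: B1–B2

Each bag holds 2 vertices, so the decomposition has width 1, which upper-bounds the treewidth. Any graph with an edge has treewidth ≥ 1, and G has the edge 1–2. Hence tw(G) = 1 exactly.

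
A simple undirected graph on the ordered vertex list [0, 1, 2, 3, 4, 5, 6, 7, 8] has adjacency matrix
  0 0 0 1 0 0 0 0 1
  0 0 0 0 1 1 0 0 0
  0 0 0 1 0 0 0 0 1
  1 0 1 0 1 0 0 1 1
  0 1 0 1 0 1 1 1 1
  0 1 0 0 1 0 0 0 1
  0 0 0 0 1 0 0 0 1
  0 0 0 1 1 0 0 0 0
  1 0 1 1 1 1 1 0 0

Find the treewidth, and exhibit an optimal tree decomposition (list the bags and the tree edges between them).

The largest bag has 3 vertices, giving width 2; this decomposition certifies tw(G) ≤ 2. Conversely, {0, 3, 8} is a clique of size 3, and the vertices of any clique must share a bag in every tree decomposition; so some bag has ≥ 3 vertices and tw(G) ≥ 2. Combining the bounds, tw(G) = 2.

Treewidth 2.
One optimal decomposition is:
Bags: B1 = {3, 4, 8}  B2 = {0, 3, 8}  B3 = {4, 5, 8}  B4 = {4, 6, 8}  B5 = {3, 4, 7}  B6 = {1, 4, 5}  B7 = {2, 3, 8}
Tree: B1–B2, B1–B3, B1–B4, B1–B5, B3–B6, B1–B7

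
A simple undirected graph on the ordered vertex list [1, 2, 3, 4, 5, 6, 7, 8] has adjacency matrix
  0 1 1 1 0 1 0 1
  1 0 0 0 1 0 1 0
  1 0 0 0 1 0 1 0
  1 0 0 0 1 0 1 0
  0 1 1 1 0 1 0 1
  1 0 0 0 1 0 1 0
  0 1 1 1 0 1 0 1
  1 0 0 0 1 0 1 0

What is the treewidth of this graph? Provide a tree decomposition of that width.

Treewidth 3.
One such decomposition:
Bags: B1 = {1, 5, 6, 7}  B2 = {1, 2, 5, 7}  B3 = {1, 3, 5, 7}  B4 = {1, 5, 7, 8}  B5 = {1, 4, 5, 7}
Tree: B1–B2, B2–B3, B3–B4, B4–B5

Each bag holds 4 vertices, so the decomposition has width 3, which upper-bounds the treewidth. For the lower bound: the 4 vertex sets {1,6}, {2,5}, {7}, {3} are disjoint, each induces a connected subgraph, and every pair is joined by at least one edge of G. Contracting each set to a single vertex therefore yields K_{4} as a minor, and since treewidth is minor-monotone, tw(G) ≥ tw(K_{4}) = 3. The upper and lower bounds meet at 3, so that is the treewidth.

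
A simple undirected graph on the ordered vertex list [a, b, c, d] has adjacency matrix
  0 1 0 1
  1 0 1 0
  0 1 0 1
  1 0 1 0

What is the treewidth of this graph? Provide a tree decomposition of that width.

Treewidth 2.
Bags: B1 = {a, b, d}  B2 = {b, c, d}
Tree: B1–B2

The largest bag has 3 vertices, giving width 2; this decomposition certifies tw(G) ≤ 2. Since b–a–d–c–b is a cycle in G, G is not acyclic. Forests are exactly the graphs of treewidth ≤ 1, so tw(G) ≥ 2. Therefore the treewidth is 2.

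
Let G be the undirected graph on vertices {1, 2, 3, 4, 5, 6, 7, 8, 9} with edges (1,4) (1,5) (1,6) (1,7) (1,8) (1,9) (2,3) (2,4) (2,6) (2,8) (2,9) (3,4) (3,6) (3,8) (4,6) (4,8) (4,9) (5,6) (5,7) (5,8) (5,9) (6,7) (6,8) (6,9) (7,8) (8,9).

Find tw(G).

A width-4 tree decomposition is:
Bags: B1 = {1, 4, 6, 8, 9}  B2 = {2, 4, 6, 8, 9}  B3 = {1, 5, 6, 8, 9}  B4 = {2, 3, 4, 6, 8}  B5 = {1, 5, 6, 7, 8}
Tree: B1–B2, B1–B3, B2–B4, B3–B5
Each bag holds 5 vertices, so the decomposition has width 4, which upper-bounds the treewidth. On the other hand G contains the 5-clique {1, 4, 6, 8, 9}. A clique must lie in a single bag of any decomposition, so no decomposition can have width below 4. Therefore the treewidth is 4.

4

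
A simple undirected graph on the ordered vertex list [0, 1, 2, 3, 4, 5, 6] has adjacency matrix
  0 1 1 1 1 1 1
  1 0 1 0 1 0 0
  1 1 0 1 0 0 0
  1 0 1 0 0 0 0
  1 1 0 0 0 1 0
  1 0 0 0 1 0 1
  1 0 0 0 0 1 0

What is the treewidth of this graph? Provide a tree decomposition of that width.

The largest bag has 3 vertices, giving width 2; this decomposition certifies tw(G) ≤ 2. For the lower bound, the 3 vertices {0, 1, 2} are pairwise adjacent, and any tree decomposition puts a clique entirely inside one bag — forcing width ≥ 2. Therefore the treewidth is 2.

Treewidth 2.
One such decomposition:
Bags: B1 = {0, 4, 5}  B2 = {0, 1, 4}  B3 = {0, 5, 6}  B4 = {0, 1, 2}  B5 = {0, 2, 3}
Tree: B1–B2, B1–B3, B2–B4, B4–B5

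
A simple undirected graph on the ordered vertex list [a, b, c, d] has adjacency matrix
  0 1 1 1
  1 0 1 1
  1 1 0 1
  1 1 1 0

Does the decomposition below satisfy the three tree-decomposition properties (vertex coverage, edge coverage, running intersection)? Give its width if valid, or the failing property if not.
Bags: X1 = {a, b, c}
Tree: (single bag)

No — vertex d appears in no bag.

A tree decomposition must satisfy three properties: every vertex lies in some bag; for every edge, both endpoints lie together in some bag; and for every vertex, the bags containing it form a connected subtree. Here vertex d appears in no bag, so the decomposition is invalid.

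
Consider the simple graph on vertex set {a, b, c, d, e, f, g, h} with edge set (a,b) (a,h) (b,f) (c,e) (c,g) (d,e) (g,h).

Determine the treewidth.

1

A width-1 tree decomposition is:
Bags: B1 = {b, f}  B2 = {a, b}  B3 = {a, h}  B4 = {g, h}  B5 = {c, g}  B6 = {c, e}  B7 = {d, e}
Tree: B1–B2, B2–B3, B3–B4, B4–B5, B5–B6, B6–B7
The largest bag has 2 vertices, giving width 1; this decomposition certifies tw(G) ≤ 1. G has an edge, so its treewidth is at least 1. Therefore the treewidth is 1.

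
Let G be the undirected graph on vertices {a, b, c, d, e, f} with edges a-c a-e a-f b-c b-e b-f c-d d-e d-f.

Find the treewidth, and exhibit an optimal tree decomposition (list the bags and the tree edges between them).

Treewidth 3.
One optimal decomposition is:
Bags: B1 = {a, b, d, e}  B2 = {a, b, c, d}  B3 = {a, b, d, f}
Tree: B1–B2, B2–B3

Every bag has size at most 4, so the width is 4 − 1 = 3 and tw(G) ≤ 3. For the lower bound: the 4 vertex sets {b,e}, {c,d}, {a}, {f} are disjoint, each induces a connected subgraph, and every pair is joined by at least one edge of G. Contracting each set to a single vertex therefore yields K_{4} as a minor, and since treewidth is minor-monotone, tw(G) ≥ tw(K_{4}) = 3. Combining the bounds, tw(G) = 3.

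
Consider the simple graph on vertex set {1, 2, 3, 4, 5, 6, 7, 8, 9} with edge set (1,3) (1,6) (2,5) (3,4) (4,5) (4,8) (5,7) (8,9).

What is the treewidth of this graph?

A width-1 tree decomposition is:
Bags: B1 = {3, 4}  B2 = {4, 8}  B3 = {1, 3}  B4 = {1, 6}  B5 = {8, 9}  B6 = {4, 5}  B7 = {5, 7}  B8 = {2, 5}
Tree: B1–B2, B1–B3, B3–B4, B2–B5, B2–B6, B6–B7, B7–B8
Every bag has size at most 2, so the width is 2 − 1 = 1 and tw(G) ≤ 1. Since G has at least one edge (e.g. 3–4), it is not an edgeless graph, so tw(G) ≥ 1. Combining the bounds, tw(G) = 1.

1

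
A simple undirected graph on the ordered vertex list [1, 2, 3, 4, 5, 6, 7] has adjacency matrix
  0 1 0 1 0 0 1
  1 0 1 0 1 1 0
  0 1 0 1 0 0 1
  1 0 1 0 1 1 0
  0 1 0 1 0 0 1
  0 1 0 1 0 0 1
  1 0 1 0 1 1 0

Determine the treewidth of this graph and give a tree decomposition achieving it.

Every bag has size at most 4, so the width is 4 − 1 = 3 and tw(G) ≤ 3. For the lower bound: the 4 vertex sets {3,4}, {6,7}, {2}, {5} are disjoint, each induces a connected subgraph, and every pair is joined by at least one edge of G. Contracting each set to a single vertex therefore yields K_{4} as a minor, and since treewidth is minor-monotone, tw(G) ≥ tw(K_{4}) = 3. The upper and lower bounds meet at 3, so that is the treewidth.

Treewidth 3.
Bags: B1 = {2, 3, 4, 7}  B2 = {2, 4, 6, 7}  B3 = {2, 4, 5, 7}  B4 = {1, 2, 4, 7}
Tree: B1–B2, B2–B3, B3–B4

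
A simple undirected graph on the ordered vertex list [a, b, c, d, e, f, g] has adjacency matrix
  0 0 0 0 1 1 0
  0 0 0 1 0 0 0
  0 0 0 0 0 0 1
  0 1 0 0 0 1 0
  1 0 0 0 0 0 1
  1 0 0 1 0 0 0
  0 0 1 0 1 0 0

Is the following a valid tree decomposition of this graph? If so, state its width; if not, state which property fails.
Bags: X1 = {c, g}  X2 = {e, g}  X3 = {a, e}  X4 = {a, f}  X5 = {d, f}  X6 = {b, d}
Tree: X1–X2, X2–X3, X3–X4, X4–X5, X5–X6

Vertex coverage: the bags together contain {a, b, c, d, e, f, g}, the full vertex set. Edge coverage: each edge of G has both endpoints in at least one bag. Running intersection: for every vertex, the bags containing it form a connected subtree. All three properties hold, so this is a valid tree decomposition of width max|bag| − 1 = 1, and hence tw(G) ≤ 1.

Yes; width 1.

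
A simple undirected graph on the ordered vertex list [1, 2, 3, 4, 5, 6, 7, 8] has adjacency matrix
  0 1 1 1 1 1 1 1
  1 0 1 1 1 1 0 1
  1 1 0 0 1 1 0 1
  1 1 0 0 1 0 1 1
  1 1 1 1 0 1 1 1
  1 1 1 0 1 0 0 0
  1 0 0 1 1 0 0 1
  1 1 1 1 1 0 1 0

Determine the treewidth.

A width-4 tree decomposition is:
Bags: B1 = {1, 4, 5, 7, 8}  B2 = {1, 2, 4, 5, 8}  B3 = {1, 2, 3, 5, 8}  B4 = {1, 2, 3, 5, 6}
Tree: B1–B2, B2–B3, B3–B4
Each bag holds 5 vertices, so the decomposition has width 4, which upper-bounds the treewidth. For the lower bound, the 5 vertices {1, 2, 3, 5, 8} are pairwise adjacent, and any tree decomposition puts a clique entirely inside one bag — forcing width ≥ 4. Hence tw(G) = 4 exactly.

4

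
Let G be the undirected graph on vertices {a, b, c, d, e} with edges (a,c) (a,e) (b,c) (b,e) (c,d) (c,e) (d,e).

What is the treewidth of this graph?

2

A width-2 tree decomposition is:
Bags: B1 = {b, c, e}  B2 = {a, c, e}  B3 = {c, d, e}
Tree: B1–B2, B1–B3
Every bag has size at most 3, so the width is 3 − 1 = 2 and tw(G) ≤ 2. On the other hand G contains the 3-clique {c, d, e}. A clique must lie in a single bag of any decomposition, so no decomposition can have width below 2. The upper and lower bounds meet at 2, so that is the treewidth.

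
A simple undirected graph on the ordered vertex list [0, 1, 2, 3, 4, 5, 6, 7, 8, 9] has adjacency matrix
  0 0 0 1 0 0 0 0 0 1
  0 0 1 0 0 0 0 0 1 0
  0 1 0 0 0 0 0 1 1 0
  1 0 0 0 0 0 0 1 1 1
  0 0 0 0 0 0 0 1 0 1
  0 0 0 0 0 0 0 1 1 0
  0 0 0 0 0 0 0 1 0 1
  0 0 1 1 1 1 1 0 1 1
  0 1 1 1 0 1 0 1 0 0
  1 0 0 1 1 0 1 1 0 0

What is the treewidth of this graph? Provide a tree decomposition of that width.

Treewidth 2.
One such decomposition:
Bags: B1 = {5, 7, 8}  B2 = {3, 7, 8}  B3 = {3, 7, 9}  B4 = {4, 7, 9}  B5 = {0, 3, 9}  B6 = {2, 7, 8}  B7 = {1, 2, 8}  B8 = {6, 7, 9}
Tree: B1–B2, B2–B3, B3–B4, B3–B5, B2–B6, B6–B7, B4–B8

The largest bag has 3 vertices, giving width 2; this decomposition certifies tw(G) ≤ 2. Conversely, {0, 3, 9} is a clique of size 3, and the vertices of any clique must share a bag in every tree decomposition; so some bag has ≥ 3 vertices and tw(G) ≥ 2. Hence tw(G) = 2 exactly.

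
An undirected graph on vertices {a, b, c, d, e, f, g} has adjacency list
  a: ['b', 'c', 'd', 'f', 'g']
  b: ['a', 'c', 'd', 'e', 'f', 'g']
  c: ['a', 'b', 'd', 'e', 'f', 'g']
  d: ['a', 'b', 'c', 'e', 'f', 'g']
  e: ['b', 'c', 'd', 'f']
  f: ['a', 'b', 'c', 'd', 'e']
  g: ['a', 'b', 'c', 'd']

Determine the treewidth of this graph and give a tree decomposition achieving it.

The largest bag has 5 vertices, giving width 4; this decomposition certifies tw(G) ≤ 4. For the lower bound, the 5 vertices {a, b, c, d, g} are pairwise adjacent, and any tree decomposition puts a clique entirely inside one bag — forcing width ≥ 4. Hence tw(G) = 4 exactly.

Treewidth 4.
One such decomposition:
Bags: B1 = {b, c, d, e, f}  B2 = {a, b, c, d, f}  B3 = {a, b, c, d, g}
Tree: B1–B2, B2–B3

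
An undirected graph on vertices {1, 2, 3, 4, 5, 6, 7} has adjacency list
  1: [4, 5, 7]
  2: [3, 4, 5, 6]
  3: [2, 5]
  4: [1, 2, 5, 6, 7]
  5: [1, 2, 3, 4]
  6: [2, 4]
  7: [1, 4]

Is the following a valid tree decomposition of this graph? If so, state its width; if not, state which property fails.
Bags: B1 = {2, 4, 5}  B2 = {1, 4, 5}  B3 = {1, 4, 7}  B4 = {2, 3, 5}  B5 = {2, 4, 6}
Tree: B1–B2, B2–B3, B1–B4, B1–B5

Checking the three conditions: (i) the bags cover all of {1, 2, 3, 4, 5, 6, 7}; (ii) for each edge, some bag contains both endpoints; (iii) the bags containing any fixed vertex form a subtree. All hold, so the decomposition is valid with width 3 − 1 = 2.

Yes; width 2.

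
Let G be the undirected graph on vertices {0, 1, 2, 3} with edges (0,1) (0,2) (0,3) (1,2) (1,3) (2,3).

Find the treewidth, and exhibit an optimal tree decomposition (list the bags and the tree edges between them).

Treewidth 3.
Bags: B1 = {0, 1, 2, 3}
Tree: (single bag)

With just one bag of size 4, the width is 4 − 1 = 3, so tw(G) ≤ 3. Conversely, {0, 1, 2, 3} is a clique of size 4, and the vertices of any clique must share a bag in every tree decomposition; so some bag has ≥ 4 vertices and tw(G) ≥ 3. Therefore the treewidth is 3.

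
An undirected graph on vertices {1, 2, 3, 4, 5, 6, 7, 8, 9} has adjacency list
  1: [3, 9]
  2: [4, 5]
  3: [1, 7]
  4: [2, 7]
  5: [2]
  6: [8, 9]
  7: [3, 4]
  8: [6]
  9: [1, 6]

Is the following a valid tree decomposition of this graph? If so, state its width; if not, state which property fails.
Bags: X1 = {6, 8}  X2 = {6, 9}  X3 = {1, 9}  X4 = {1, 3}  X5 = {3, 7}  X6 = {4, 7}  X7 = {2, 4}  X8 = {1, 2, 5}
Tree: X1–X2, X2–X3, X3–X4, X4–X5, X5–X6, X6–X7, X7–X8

A tree decomposition must satisfy three properties: every vertex lies in some bag; for every edge, both endpoints lie together in some bag; and for every vertex, the bags containing it form a connected subtree. Here bags containing vertex 1 are not connected in the tree, so the decomposition is invalid.

No — bags containing vertex 1 are not connected in the tree.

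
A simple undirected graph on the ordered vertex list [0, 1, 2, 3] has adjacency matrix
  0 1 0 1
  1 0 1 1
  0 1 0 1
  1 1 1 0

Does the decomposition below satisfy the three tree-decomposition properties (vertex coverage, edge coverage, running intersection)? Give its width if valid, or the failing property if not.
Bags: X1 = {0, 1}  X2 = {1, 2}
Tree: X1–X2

No — vertex 3 appears in no bag.

A tree decomposition must satisfy three properties: every vertex lies in some bag; for every edge, both endpoints lie together in some bag; and for every vertex, the bags containing it form a connected subtree. Here vertex 3 appears in no bag, so the decomposition is invalid.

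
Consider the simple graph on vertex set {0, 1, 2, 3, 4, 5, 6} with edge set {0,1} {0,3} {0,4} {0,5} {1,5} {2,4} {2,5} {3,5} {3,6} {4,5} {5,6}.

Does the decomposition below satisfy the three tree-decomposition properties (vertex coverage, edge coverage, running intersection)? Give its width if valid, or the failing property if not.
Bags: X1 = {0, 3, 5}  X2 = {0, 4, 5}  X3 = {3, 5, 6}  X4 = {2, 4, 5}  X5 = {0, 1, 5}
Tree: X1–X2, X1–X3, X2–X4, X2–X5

Every vertex of G appears in some bag (union = {0, 1, 2, 3, 4, 5, 6}); every edge is covered by a bag; and for each vertex v the set of bags containing v is connected in the bag tree. The decomposition is therefore valid. The largest bag has 3 vertices, so the width is 2.

Yes; width 2.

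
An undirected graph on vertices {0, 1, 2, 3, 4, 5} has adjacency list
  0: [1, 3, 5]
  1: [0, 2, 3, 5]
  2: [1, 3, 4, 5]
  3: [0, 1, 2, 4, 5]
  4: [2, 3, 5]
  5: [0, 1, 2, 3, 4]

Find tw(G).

A width-3 tree decomposition is:
Bags: B1 = {2, 3, 4, 5}  B2 = {1, 2, 3, 5}  B3 = {0, 1, 3, 5}
Tree: B1–B2, B2–B3
Every bag has size at most 4, so the width is 4 − 1 = 3 and tw(G) ≤ 3. Conversely, {0, 1, 3, 5} is a clique of size 4, and the vertices of any clique must share a bag in every tree decomposition; so some bag has ≥ 4 vertices and tw(G) ≥ 3. The upper and lower bounds meet at 3, so that is the treewidth.

3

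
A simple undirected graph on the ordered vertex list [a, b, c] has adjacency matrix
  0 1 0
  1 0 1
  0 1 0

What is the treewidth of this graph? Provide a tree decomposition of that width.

Treewidth 1.
One such decomposition:
Bags: B1 = {a, b}  B2 = {b, c}
Tree: B1–B2

Each bag holds 2 vertices, so the decomposition has width 1, which upper-bounds the treewidth. Since G has at least one edge (e.g. a–b), it is not an edgeless graph, so tw(G) ≥ 1. Therefore the treewidth is 1.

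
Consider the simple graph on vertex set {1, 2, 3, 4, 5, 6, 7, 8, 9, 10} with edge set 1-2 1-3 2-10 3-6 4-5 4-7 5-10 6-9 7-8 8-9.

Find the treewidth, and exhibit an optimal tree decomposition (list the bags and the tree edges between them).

Each bag holds 3 vertices, so the decomposition has width 2, which upper-bounds the treewidth. For the lower bound, G contains the cycle 4–7–8–9–6–3–1–2–10–5–4, so G is not a forest; only forests have treewidth ≤ 1, hence tw(G) ≥ 2. The upper and lower bounds meet at 2, so that is the treewidth.

Treewidth 2.
One optimal decomposition is:
Bags: B1 = {4, 7, 8}  B2 = {4, 8, 9}  B3 = {4, 6, 9}  B4 = {3, 4, 6}  B5 = {1, 3, 4}  B6 = {1, 2, 4}  B7 = {2, 4, 10}  B8 = {4, 5, 10}
Tree: B1–B2, B2–B3, B3–B4, B4–B5, B5–B6, B6–B7, B7–B8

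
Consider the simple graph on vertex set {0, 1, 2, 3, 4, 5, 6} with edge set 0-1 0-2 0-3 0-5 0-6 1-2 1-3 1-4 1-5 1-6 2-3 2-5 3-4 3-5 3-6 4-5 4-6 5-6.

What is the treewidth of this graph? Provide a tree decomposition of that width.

Each bag holds 5 vertices, so the decomposition has width 4, which upper-bounds the treewidth. On the other hand G contains the 5-clique {0, 1, 2, 3, 5}. A clique must lie in a single bag of any decomposition, so no decomposition can have width below 4. Combining the bounds, tw(G) = 4.

Treewidth 4.
Bags: B1 = {0, 1, 3, 5, 6}  B2 = {1, 3, 4, 5, 6}  B3 = {0, 1, 2, 3, 5}
Tree: B1–B2, B1–B3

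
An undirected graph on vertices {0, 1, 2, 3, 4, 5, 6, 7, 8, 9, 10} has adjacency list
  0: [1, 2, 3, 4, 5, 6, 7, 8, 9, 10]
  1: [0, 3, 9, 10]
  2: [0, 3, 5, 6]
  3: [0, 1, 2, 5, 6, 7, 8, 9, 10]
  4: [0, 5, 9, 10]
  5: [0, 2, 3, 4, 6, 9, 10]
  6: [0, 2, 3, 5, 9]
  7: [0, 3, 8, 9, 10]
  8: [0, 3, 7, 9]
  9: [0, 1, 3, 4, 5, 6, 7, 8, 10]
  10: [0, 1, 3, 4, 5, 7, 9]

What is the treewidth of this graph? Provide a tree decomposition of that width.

Treewidth 4.
One optimal decomposition is:
Bags: B1 = {0, 1, 3, 9, 10}  B2 = {0, 3, 5, 9, 10}  B3 = {0, 3, 7, 9, 10}  B4 = {0, 3, 5, 6, 9}  B5 = {0, 2, 3, 5, 6}  B6 = {0, 3, 7, 8, 9}  B7 = {0, 4, 5, 9, 10}
Tree: B1–B2, B2–B3, B2–B4, B4–B5, B3–B6, B2–B7

Each bag holds 5 vertices, so the decomposition has width 4, which upper-bounds the treewidth. On the other hand G contains the 5-clique {0, 3, 7, 8, 9}. A clique must lie in a single bag of any decomposition, so no decomposition can have width below 4. Combining the bounds, tw(G) = 4.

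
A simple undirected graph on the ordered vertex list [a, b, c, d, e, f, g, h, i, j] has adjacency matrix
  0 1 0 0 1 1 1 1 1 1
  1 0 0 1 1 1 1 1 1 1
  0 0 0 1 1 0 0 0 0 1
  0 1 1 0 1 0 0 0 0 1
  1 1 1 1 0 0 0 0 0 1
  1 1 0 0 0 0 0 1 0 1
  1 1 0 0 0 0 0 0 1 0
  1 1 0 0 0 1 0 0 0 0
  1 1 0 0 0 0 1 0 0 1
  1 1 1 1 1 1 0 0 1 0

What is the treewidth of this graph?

A width-3 tree decomposition is:
Bags: B1 = {a, b, f, j}  B2 = {a, b, e, j}  B3 = {b, d, e, j}  B4 = {a, b, f, h}  B5 = {a, b, i, j}  B6 = {a, b, g, i}  B7 = {c, d, e, j}
Tree: B1–B2, B2–B3, B1–B4, B2–B5, B5–B6, B3–B7
Every bag has size at most 4, so the width is 4 − 1 = 3 and tw(G) ≤ 3. Conversely, {c, d, e, j} is a clique of size 4, and the vertices of any clique must share a bag in every tree decomposition; so some bag has ≥ 4 vertices and tw(G) ≥ 3. Therefore the treewidth is 3.

3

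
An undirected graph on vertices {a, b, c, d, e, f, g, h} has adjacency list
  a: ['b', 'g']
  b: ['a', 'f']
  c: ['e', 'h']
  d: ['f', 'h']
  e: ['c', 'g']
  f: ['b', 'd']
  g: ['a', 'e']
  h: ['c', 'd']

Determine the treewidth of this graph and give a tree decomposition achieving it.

Treewidth 2.
One such decomposition:
Bags: B1 = {c, e, h}  B2 = {e, g, h}  B3 = {a, g, h}  B4 = {a, b, h}  B5 = {b, f, h}  B6 = {d, f, h}
Tree: B1–B2, B2–B3, B3–B4, B4–B5, B5–B6

The largest bag has 3 vertices, giving width 2; this decomposition certifies tw(G) ≤ 2. For the lower bound, G contains the cycle h–c–e–g–a–b–f–d–h, so G is not a forest; only forests have treewidth ≤ 1, hence tw(G) ≥ 2. Combining the bounds, tw(G) = 2.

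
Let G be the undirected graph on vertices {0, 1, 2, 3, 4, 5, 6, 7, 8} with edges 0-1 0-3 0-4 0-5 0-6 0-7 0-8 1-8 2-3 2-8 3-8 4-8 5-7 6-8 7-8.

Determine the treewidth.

2

A width-2 tree decomposition is:
Bags: B1 = {0, 4, 8}  B2 = {0, 6, 8}  B3 = {0, 3, 8}  B4 = {2, 3, 8}  B5 = {0, 1, 8}  B6 = {0, 7, 8}  B7 = {0, 5, 7}
Tree: B1–B2, B1–B3, B3–B4, B3–B5, B2–B6, B6–B7
Every bag has size at most 3, so the width is 3 − 1 = 2 and tw(G) ≤ 2. For the lower bound, the 3 vertices {0, 1, 8} are pairwise adjacent, and any tree decomposition puts a clique entirely inside one bag — forcing width ≥ 2. Hence tw(G) = 2 exactly.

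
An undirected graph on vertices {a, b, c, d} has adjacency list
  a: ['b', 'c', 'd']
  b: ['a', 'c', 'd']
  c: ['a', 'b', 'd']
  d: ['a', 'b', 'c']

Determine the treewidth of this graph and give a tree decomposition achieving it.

A single bag containing all 4 vertices is trivially a valid decomposition of width 3. For the lower bound, the 4 vertices {a, b, c, d} are pairwise adjacent, and any tree decomposition puts a clique entirely inside one bag — forcing width ≥ 3. The upper and lower bounds meet at 3, so that is the treewidth.

Treewidth 3.
Bags: B1 = {a, b, c, d}
Tree: (single bag)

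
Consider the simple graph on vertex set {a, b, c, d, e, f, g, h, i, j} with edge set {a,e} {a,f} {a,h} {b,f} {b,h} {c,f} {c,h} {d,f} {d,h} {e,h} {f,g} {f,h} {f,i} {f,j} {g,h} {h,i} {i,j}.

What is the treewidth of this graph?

A width-2 tree decomposition is:
Bags: B1 = {a, f, h}  B2 = {c, f, h}  B3 = {f, h, i}  B4 = {a, e, h}  B5 = {f, i, j}  B6 = {f, g, h}  B7 = {d, f, h}  B8 = {b, f, h}
Tree: B1–B2, B1–B3, B1–B4, B3–B5, B3–B6, B3–B7, B1–B8
The largest bag has 3 vertices, giving width 2; this decomposition certifies tw(G) ≤ 2. Conversely, {a, e, h} is a clique of size 3, and the vertices of any clique must share a bag in every tree decomposition; so some bag has ≥ 3 vertices and tw(G) ≥ 2. Therefore the treewidth is 2.

2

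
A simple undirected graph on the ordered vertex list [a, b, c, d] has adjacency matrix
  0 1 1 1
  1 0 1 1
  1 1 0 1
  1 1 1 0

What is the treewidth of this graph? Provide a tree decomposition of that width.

Treewidth 3.
One optimal decomposition is:
Bags: B1 = {a, b, c, d}
Tree: (single bag)

A single bag containing all 4 vertices is trivially a valid decomposition of width 3. On the other hand G contains the 4-clique {a, b, c, d}. A clique must lie in a single bag of any decomposition, so no decomposition can have width below 3. Hence tw(G) = 3 exactly.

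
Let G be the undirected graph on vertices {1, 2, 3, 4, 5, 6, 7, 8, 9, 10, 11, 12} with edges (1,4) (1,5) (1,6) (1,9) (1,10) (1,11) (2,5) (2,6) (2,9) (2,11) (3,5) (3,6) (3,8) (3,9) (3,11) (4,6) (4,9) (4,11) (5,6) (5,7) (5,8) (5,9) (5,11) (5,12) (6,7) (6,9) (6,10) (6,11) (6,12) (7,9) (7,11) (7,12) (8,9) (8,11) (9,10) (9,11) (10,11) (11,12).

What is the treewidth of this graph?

4

A width-4 tree decomposition is:
Bags: B1 = {2, 5, 6, 9, 11}  B2 = {5, 6, 7, 9, 11}  B3 = {5, 6, 7, 11, 12}  B4 = {1, 5, 6, 9, 11}  B5 = {1, 4, 6, 9, 11}  B6 = {3, 5, 6, 9, 11}  B7 = {1, 6, 9, 10, 11}  B8 = {3, 5, 8, 9, 11}
Tree: B1–B2, B2–B3, B2–B4, B4–B5, B2–B6, B4–B7, B6–B8
Each bag holds 5 vertices, so the decomposition has width 4, which upper-bounds the treewidth. For the lower bound, the 5 vertices {3, 5, 8, 9, 11} are pairwise adjacent, and any tree decomposition puts a clique entirely inside one bag — forcing width ≥ 4. Hence tw(G) = 4 exactly.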